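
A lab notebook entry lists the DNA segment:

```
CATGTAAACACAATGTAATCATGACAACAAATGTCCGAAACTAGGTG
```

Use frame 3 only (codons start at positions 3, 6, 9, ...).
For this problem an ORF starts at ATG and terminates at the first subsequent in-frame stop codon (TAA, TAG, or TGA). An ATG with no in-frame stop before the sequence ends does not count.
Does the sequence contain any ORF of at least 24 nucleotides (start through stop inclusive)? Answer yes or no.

Frame 3: TGT AAA CAC AAT GTA ATC ATG ACA ACA AAT GTC CGA AAC TAG GTG — ATG at 21, stop TAG at 42 → 24 nt.
Frame 3 has an ORF of 24 nucleotides (positions 21–44) ≥ 24, so yes.

yes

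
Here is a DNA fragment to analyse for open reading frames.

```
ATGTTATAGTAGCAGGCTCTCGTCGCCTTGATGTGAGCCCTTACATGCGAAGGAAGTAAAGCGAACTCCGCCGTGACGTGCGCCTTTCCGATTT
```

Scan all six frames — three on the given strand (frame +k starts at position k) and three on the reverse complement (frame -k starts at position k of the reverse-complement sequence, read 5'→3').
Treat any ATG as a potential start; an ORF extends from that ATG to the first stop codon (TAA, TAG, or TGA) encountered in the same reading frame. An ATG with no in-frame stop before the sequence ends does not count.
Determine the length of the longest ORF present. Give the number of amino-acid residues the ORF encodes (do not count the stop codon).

Reverse complement (5'→3'): AAATCGGAAAGGCGCACGTCACGGCGGAGTTCGCTTTACTTCCTTCGCATGTAAGGGCTCACATCAAGGCGACGAGAGCCTGCTACTATAACAT
Frame +1: ATG TTA TAG TAG CAG GCT CTC GTC GCC TTG ATG TGA GCC CTT ACA TGC GAA GGA AGT AAA GCG AAC TCC GCC GTG ACG TGC GCC TTT CCG ATT — ATG at 1, stop TAG at 7 → 9 nt; ATG at 31, stop TGA at 34 → 6 nt.
Frame +2: TGT TAT AGT AGC AGG CTC TCG TCG CCT TGA TGT GAG CCC TTA CAT GCG AAG GAA GTA AAG CGA ACT CCG CCG TGA CGT GCG CCT TTC CGA TTT — no ATG→stop ORF.
Frame +3: GTT ATA GTA GCA GGC TCT CGT CGC CTT GAT GTG AGC CCT TAC ATG CGA AGG AAG TAA AGC GAA CTC CGC CGT GAC GTG CGC CTT TCC GAT — ATG at 45, stop TAA at 57 → 15 nt.
Frame -1: AAA TCG GAA AGG CGC ACG TCA CGG CGG AGT TCG CTT TAC TTC CTT CGC ATG TAA GGG CTC ACA TCA AGG CGA CGA GAG CCT GCT ACT ATA ACA — ATG at 49, stop TAA at 52 → 6 nt.
Frame -2: AAT CGG AAA GGC GCA CGT CAC GGC GGA GTT CGC TTT ACT TCC TTC GCA TGT AAG GGC TCA CAT CAA GGC GAC GAG AGC CTG CTA CTA TAA CAT — no ATG→stop ORF.
Frame -3: ATC GGA AAG GCG CAC GTC ACG GCG GAG TTC GCT TTA CTT CCT TCG CAT GTA AGG GCT CAC ATC AAG GCG ACG AGA GCC TGC TAC TAT AAC — no ATG→stop ORF.
Longest: frame +3, positions 45–59, 15 nt = 5 codons = 4 aa. → 4 amino acids.

4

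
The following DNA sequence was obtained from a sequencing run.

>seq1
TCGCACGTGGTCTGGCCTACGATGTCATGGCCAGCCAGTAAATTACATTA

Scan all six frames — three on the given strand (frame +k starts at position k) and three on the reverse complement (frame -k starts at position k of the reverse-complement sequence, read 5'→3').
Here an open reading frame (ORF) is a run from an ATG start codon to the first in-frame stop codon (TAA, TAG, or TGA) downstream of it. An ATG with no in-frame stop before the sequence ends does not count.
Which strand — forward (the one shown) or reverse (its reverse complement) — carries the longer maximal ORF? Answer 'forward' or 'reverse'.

Reverse complement (5'→3'): TAATGTAATTTACTGGCTGGCCATGACATCGTAGGCCAGACCACGTGCGA
Frame +1: TCG CAC GTG GTC TGG CCT ACG ATG TCA TGG CCA GCC AGT AAA TTA CAT — no ATG→stop ORF.
Frame +2: CGC ACG TGG TCT GGC CTA CGA TGT CAT GGC CAG CCA GTA AAT TAC ATT — no ATG→stop ORF.
Frame +3: GCA CGT GGT CTG GCC TAC GAT GTC ATG GCC AGC CAG TAA ATT ACA TTA — ATG at 27, stop TAA at 39 → 15 nt.
Frame -1: TAA TGT AAT TTA CTG GCT GGC CAT GAC ATC GTA GGC CAG ACC ACG TGC — no ATG→stop ORF.
Frame -2: AAT GTA ATT TAC TGG CTG GCC ATG ACA TCG TAG GCC AGA CCA CGT GCG — ATG at 23, stop TAG at 32 → 12 nt.
Frame -3: ATG TAA TTT ACT GGC TGG CCA TGA CAT CGT AGG CCA GAC CAC GTG CGA — ATG at 3, stop TAA at 6 → 6 nt.
Forward-strand max 15 nt; reverse-strand max 12 nt. The forward strand has the longer ORF.

forward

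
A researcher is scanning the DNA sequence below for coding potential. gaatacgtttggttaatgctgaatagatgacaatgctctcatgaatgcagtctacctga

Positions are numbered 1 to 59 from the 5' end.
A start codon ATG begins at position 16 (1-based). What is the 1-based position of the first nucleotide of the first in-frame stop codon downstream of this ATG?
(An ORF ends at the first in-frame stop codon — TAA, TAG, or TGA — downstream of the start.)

Codons from position 16: ATG (16–18), CTG (19–21), AAT (22–24), AGA (25–27), TGA (28–30).
TGA is a stop codon; it begins at position 28.

28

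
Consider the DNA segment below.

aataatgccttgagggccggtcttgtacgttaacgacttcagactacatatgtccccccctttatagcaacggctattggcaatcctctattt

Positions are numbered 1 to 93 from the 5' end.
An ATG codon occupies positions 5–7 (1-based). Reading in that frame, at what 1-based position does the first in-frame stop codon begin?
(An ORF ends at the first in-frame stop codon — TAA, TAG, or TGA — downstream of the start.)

Codons from position 5: ATG (5–7), CCT (8–10), TGA (11–13).
TGA is a stop codon; it begins at position 11.

11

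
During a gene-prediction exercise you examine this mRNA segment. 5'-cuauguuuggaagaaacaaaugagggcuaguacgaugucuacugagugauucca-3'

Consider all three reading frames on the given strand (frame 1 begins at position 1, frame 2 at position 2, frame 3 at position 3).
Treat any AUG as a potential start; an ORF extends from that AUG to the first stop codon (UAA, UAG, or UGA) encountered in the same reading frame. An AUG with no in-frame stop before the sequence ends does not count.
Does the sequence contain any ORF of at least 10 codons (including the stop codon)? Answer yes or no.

yes

Frame 1: CUA UGU UUG GAA GAA ACA AAU GAG GGC UAG UAC GAU GUC UAC UGA GUG AUU CCA — no AUG→stop ORF.
Frame 2: UAU GUU UGG AAG AAA CAA AUG AGG GCU AGU ACG AUG UCU ACU GAG UGA UUC — AUG at 20, stop UGA at 47 → 30 nt; AUG at 35, stop UGA at 47 → 15 nt.
Frame 3: AUG UUU GGA AGA AAC AAA UGA GGG CUA GUA CGA UGU CUA CUG AGU GAU UCC — AUG at 3, stop UGA at 21 → 21 nt.
Frame 2 has an ORF of 10 codons (positions 20–49) ≥ 10, so yes.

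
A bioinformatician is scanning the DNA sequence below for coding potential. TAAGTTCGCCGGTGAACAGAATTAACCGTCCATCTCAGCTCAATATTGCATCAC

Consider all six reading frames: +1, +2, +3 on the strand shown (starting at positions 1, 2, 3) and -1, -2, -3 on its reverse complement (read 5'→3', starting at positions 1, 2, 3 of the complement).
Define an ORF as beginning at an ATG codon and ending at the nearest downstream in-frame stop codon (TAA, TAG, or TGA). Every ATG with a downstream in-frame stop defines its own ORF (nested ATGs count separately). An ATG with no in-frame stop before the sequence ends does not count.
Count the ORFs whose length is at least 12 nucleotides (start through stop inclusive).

Reverse complement (5'→3'): GTGATGCAATATTGAGCTGAGATGGACGGTTAATTCTGTTCACCGGCGAACTTA
Frame +1: TAA GTT CGC CGG TGA ACA GAA TTA ACC GTC CAT CTC AGC TCA ATA TTG CAT CAC — no ATG→stop ORF.
Frame +2: AAG TTC GCC GGT GAA CAG AAT TAA CCG TCC ATC TCA GCT CAA TAT TGC ATC — no ATG→stop ORF.
Frame +3: AGT TCG CCG GTG AAC AGA ATT AAC CGT CCA TCT CAG CTC AAT ATT GCA TCA — no ATG→stop ORF.
Frame -1: GTG ATG CAA TAT TGA GCT GAG ATG GAC GGT TAA TTC TGT TCA CCG GCG AAC TTA — ATG at 4, stop TGA at 13 → 12 nt; ATG at 22, stop TAA at 31 → 12 nt.
Frame -2: TGA TGC AAT ATT GAG CTG AGA TGG ACG GTT AAT TCT GTT CAC CGG CGA ACT — no ATG→stop ORF.
Frame -3: GAT GCA ATA TTG AGC TGA GAT GGA CGG TTA ATT CTG TTC ACC GGC GAA CTT — no ATG→stop ORF.
ORFs ≥ 12 nucleotides: frame -1 4–15 (12 nucleotides), frame -1 22–33 (12 nucleotides). Count = 2.

2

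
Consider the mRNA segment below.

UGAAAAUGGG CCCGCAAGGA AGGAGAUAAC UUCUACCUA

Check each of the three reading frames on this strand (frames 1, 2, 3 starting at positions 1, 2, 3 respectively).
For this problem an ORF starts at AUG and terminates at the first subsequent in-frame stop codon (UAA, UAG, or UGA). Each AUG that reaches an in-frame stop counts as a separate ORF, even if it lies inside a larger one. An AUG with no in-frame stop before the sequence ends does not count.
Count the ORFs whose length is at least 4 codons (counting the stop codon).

1

Frame 1: UGA AAA UGG GCC CGC AAG GAA GGA GAU AAC UUC UAC CUA — no AUG→stop ORF.
Frame 2: GAA AAU GGG CCC GCA AGG AAG GAG AUA ACU UCU ACC — no AUG→stop ORF.
Frame 3: AAA AUG GGC CCG CAA GGA AGG AGA UAA CUU CUA CCU — AUG at 6, stop UAA at 27 → 24 nt.
ORFs ≥ 4 codons: frame 3 6–29 (8 codons). Count = 1.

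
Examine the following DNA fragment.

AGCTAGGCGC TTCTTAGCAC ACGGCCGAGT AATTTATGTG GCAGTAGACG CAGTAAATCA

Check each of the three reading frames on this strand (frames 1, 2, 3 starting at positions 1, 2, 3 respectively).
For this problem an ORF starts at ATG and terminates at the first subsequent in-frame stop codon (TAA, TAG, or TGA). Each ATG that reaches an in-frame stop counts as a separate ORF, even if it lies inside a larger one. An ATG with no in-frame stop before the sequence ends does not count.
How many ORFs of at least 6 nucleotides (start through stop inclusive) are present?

1

Frame 1: AGC TAG GCG CTT CTT AGC ACA CGG CCG AGT AAT TTA TGT GGC AGT AGA CGC AGT AAA TCA — no ATG→stop ORF.
Frame 2: GCT AGG CGC TTC TTA GCA CAC GGC CGA GTA ATT TAT GTG GCA GTA GAC GCA GTA AAT — no ATG→stop ORF.
Frame 3: CTA GGC GCT TCT TAG CAC ACG GCC GAG TAA TTT ATG TGG CAG TAG ACG CAG TAA ATC — ATG at 36, stop TAG at 45 → 12 nt.
ORFs ≥ 6 nucleotides: frame 3 36–47 (12 nucleotides). Count = 1.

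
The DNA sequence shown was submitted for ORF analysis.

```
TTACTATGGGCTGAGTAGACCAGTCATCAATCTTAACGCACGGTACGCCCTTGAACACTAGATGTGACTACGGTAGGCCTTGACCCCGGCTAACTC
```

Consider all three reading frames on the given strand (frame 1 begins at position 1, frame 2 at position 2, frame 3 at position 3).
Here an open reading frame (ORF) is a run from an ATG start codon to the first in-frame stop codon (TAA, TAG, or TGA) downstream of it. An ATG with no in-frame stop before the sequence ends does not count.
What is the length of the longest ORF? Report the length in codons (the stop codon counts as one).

3

Frame 1: TTA CTA TGG GCT GAG TAG ACC AGT CAT CAA TCT TAA CGC ACG GTA CGC CCT TGA ACA CTA GAT GTG ACT ACG GTA GGC CTT GAC CCC GGC TAA CTC — no ATG→stop ORF.
Frame 2: TAC TAT GGG CTG AGT AGA CCA GTC ATC AAT CTT AAC GCA CGG TAC GCC CTT GAA CAC TAG ATG TGA CTA CGG TAG GCC TTG ACC CCG GCT AAC — ATG at 62, stop TGA at 65 → 6 nt.
Frame 3: ACT ATG GGC TGA GTA GAC CAG TCA TCA ATC TTA ACG CAC GGT ACG CCC TTG AAC ACT AGA TGT GAC TAC GGT AGG CCT TGA CCC CGG CTA ACT — ATG at 6, stop TGA at 12 → 9 nt.
Longest: frame 3, positions 6–14, 9 nt = 3 codons = 2 aa. → 3 codons.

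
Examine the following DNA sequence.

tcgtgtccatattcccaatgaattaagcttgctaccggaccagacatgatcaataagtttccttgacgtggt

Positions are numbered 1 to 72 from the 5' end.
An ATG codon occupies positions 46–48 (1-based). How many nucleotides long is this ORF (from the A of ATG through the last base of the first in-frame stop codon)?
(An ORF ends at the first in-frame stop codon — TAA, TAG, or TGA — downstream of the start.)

21

Codons from position 46: ATG (46–48), ATC (49–51), AAT (52–54), AAG (55–57), TTT (58–60), CCT (61–63), TGA (64–66).
TGA is the first in-frame stop; ORF spans 46–66, 21 nucleotides.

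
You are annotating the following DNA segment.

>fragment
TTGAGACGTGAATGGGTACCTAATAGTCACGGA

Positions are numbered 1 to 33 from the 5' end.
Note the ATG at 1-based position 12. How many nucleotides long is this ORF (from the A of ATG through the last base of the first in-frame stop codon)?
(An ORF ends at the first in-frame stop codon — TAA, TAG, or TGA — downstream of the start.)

12

Codons from position 12: ATG (12–14), GGT (15–17), ACC (18–20), TAA (21–23).
TAA is the first in-frame stop; ORF spans 12–23, 12 nucleotides.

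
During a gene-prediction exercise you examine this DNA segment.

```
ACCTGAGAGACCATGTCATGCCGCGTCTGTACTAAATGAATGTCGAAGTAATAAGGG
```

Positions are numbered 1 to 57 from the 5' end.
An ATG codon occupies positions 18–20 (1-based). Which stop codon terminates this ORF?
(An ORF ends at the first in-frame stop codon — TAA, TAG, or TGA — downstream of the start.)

TAA

Codons from position 18: ATG (18–20), CCG (21–23), CGT (24–26), CTG (27–29), TAC (30–32), TAA (33–35).
The first in-frame stop codon is TAA.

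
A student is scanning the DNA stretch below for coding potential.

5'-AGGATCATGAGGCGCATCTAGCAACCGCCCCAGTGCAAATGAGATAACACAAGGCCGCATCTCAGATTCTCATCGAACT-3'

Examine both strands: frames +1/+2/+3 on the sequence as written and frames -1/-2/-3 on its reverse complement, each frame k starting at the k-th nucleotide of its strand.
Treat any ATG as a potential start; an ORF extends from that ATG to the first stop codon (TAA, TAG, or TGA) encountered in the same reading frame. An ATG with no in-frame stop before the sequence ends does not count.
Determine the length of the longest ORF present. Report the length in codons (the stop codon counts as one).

5

Reverse complement (5'→3'): AGTTCGATGAGAATCTGAGATGCGGCCTTGTGTTATCTCATTTGCACTGGGGCGGTTGCTAGATGCGCCTCATGATCCT
Frame +1: AGG ATC ATG AGG CGC ATC TAG CAA CCG CCC CAG TGC AAA TGA GAT AAC ACA AGG CCG CAT CTC AGA TTC TCA TCG AAC — ATG at 7, stop TAG at 19 → 15 nt.
Frame +2: GGA TCA TGA GGC GCA TCT AGC AAC CGC CCC AGT GCA AAT GAG ATA ACA CAA GGC CGC ATC TCA GAT TCT CAT CGA ACT — no ATG→stop ORF.
Frame +3: GAT CAT GAG GCG CAT CTA GCA ACC GCC CCA GTG CAA ATG AGA TAA CAC AAG GCC GCA TCT CAG ATT CTC ATC GAA — ATG at 39, stop TAA at 45 → 9 nt.
Frame -1: AGT TCG ATG AGA ATC TGA GAT GCG GCC TTG TGT TAT CTC ATT TGC ACT GGG GCG GTT GCT AGA TGC GCC TCA TGA TCC — ATG at 7, stop TGA at 16 → 12 nt.
Frame -2: GTT CGA TGA GAA TCT GAG ATG CGG CCT TGT GTT ATC TCA TTT GCA CTG GGG CGG TTG CTA GAT GCG CCT CAT GAT CCT — no ATG→stop ORF.
Frame -3: TTC GAT GAG AAT CTG AGA TGC GGC CTT GTG TTA TCT CAT TTG CAC TGG GGC GGT TGC TAG ATG CGC CTC ATG ATC — no ATG→stop ORF.
Longest: frame +1, positions 7–21, 15 nt = 5 codons = 4 aa. → 5 codons.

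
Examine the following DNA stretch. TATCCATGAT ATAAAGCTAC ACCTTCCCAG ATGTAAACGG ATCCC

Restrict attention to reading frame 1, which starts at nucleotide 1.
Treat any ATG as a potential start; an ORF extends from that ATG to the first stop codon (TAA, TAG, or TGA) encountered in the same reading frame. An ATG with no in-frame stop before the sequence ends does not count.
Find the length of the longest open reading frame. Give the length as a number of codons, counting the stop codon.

2

Frame 1: TAT CCA TGA TAT AAA GCT ACA CCT TCC CAG ATG TAA ACG GAT CCC — ATG at 31, stop TAA at 34 → 6 nt.
Longest: frame 1, positions 31–36, 6 nt = 2 codons = 1 aa. → 2 codons.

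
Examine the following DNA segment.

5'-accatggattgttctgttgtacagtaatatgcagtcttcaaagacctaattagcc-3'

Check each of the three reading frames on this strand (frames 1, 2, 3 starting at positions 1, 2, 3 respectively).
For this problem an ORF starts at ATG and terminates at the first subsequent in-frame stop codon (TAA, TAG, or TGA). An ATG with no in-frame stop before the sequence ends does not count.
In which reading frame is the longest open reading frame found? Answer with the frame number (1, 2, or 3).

Frame 1: ACC ATG GAT TGT TCT GTT GTA CAG TAA TAT GCA GTC TTC AAA GAC CTA ATT AGC — ATG at 4, stop TAA at 25 → 24 nt.
Frame 2: CCA TGG ATT GTT CTG TTG TAC AGT AAT ATG CAG TCT TCA AAG ACC TAA TTA GCC — ATG at 29, stop TAA at 47 → 21 nt.
Frame 3: CAT GGA TTG TTC TGT TGT ACA GTA ATA TGC AGT CTT CAA AGA CCT AAT TAG — no ATG→stop ORF.
Longest ORF is 24 nt in frame 1 (positions 4–27).

1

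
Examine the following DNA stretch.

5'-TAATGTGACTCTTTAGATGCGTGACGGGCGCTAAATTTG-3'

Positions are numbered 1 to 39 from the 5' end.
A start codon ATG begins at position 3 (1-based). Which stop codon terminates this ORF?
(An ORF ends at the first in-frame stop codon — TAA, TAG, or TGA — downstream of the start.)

Codons from position 3: ATG (3–5), TGA (6–8).
The first in-frame stop codon is TGA.

TGA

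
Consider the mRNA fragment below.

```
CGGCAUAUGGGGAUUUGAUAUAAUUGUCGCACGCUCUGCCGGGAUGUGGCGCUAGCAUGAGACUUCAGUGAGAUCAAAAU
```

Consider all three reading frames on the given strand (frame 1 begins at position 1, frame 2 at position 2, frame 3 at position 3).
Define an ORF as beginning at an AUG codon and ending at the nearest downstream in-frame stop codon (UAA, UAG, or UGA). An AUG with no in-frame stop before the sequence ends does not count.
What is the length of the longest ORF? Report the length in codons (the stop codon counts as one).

Frame 1: CGG CAU AUG GGG AUU UGA UAU AAU UGU CGC ACG CUC UGC CGG GAU GUG GCG CUA GCA UGA GAC UUC AGU GAG AUC AAA — AUG at 7, stop UGA at 16 → 12 nt.
Frame 2: GGC AUA UGG GGA UUU GAU AUA AUU GUC GCA CGC UCU GCC GGG AUG UGG CGC UAG CAU GAG ACU UCA GUG AGA UCA AAA — AUG at 44, stop UAG at 53 → 12 nt.
Frame 3: GCA UAU GGG GAU UUG AUA UAA UUG UCG CAC GCU CUG CCG GGA UGU GGC GCU AGC AUG AGA CUU CAG UGA GAU CAA AAU — AUG at 57, stop UGA at 69 → 15 nt.
Longest: frame 3, positions 57–71, 15 nt = 5 codons = 4 aa. → 5 codons.

5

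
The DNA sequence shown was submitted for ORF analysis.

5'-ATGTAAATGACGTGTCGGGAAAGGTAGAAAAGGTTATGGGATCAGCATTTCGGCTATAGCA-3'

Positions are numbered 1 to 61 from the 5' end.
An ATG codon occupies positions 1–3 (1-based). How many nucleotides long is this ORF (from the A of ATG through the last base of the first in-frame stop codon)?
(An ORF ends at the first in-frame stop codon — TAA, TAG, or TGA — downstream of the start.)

Codons from position 1: ATG (1–3), TAA (4–6).
TAA is the first in-frame stop; ORF spans 1–6, 6 nucleotides.

6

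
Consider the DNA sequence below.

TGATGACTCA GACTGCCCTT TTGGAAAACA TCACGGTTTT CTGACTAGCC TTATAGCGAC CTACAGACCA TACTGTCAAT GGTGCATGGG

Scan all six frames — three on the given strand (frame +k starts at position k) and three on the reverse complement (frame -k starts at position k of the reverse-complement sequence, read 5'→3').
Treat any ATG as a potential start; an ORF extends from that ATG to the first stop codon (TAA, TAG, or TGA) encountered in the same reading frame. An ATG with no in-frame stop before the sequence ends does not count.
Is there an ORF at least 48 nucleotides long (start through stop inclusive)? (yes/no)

no

Reverse complement (5'→3'): CCCATGCACCATTGACAGTATGGTCTGTAGGTCGCTATAAGGCTAGTCAGAAAACCGTGATGTTTTCCAAAAGGGCAGTCTGAGTCATCA
Frame +1: TGA TGA CTC AGA CTG CCC TTT TGG AAA ACA TCA CGG TTT TCT GAC TAG CCT TAT AGC GAC CTA CAG ACC ATA CTG TCA ATG GTG CAT GGG — no ATG→stop ORF.
Frame +2: GAT GAC TCA GAC TGC CCT TTT GGA AAA CAT CAC GGT TTT CTG ACT AGC CTT ATA GCG ACC TAC AGA CCA TAC TGT CAA TGG TGC ATG — no ATG→stop ORF.
Frame +3: ATG ACT CAG ACT GCC CTT TTG GAA AAC ATC ACG GTT TTC TGA CTA GCC TTA TAG CGA CCT ACA GAC CAT ACT GTC AAT GGT GCA TGG — ATG at 3, stop TGA at 42 → 42 nt.
Frame -1: CCC ATG CAC CAT TGA CAG TAT GGT CTG TAG GTC GCT ATA AGG CTA GTC AGA AAA CCG TGA TGT TTT CCA AAA GGG CAG TCT GAG TCA TCA — ATG at 4, stop TGA at 13 → 12 nt.
Frame -2: CCA TGC ACC ATT GAC AGT ATG GTC TGT AGG TCG CTA TAA GGC TAG TCA GAA AAC CGT GAT GTT TTC CAA AAG GGC AGT CTG AGT CAT — ATG at 20, stop TAA at 38 → 21 nt.
Frame -3: CAT GCA CCA TTG ACA GTA TGG TCT GTA GGT CGC TAT AAG GCT AGT CAG AAA ACC GTG ATG TTT TCC AAA AGG GCA GTC TGA GTC ATC — ATG at 60, stop TGA at 81 → 24 nt.
Largest ORF found is 42 nucleotides < 48, so no.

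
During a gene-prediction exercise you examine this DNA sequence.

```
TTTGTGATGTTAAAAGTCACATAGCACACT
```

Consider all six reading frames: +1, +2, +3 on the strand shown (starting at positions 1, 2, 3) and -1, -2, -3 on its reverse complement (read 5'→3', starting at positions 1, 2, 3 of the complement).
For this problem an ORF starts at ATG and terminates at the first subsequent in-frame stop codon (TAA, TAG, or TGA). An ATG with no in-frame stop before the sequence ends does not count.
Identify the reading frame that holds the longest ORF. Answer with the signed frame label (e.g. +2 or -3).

Reverse complement (5'→3'): AGTGTGCTATGTGACTTTTAACATCACAAA
Frame +1: TTT GTG ATG TTA AAA GTC ACA TAG CAC ACT — ATG at 7, stop TAG at 22 → 18 nt.
Frame +2: TTG TGA TGT TAA AAG TCA CAT AGC ACA — no ATG→stop ORF.
Frame +3: TGT GAT GTT AAA AGT CAC ATA GCA CAC — no ATG→stop ORF.
Frame -1: AGT GTG CTA TGT GAC TTT TAA CAT CAC AAA — no ATG→stop ORF.
Frame -2: GTG TGC TAT GTG ACT TTT AAC ATC ACA — no ATG→stop ORF.
Frame -3: TGT GCT ATG TGA CTT TTA ACA TCA CAA — ATG at 9, stop TGA at 12 → 6 nt.
Longest ORF is 18 nt in frame +1 (positions 7–24).

+1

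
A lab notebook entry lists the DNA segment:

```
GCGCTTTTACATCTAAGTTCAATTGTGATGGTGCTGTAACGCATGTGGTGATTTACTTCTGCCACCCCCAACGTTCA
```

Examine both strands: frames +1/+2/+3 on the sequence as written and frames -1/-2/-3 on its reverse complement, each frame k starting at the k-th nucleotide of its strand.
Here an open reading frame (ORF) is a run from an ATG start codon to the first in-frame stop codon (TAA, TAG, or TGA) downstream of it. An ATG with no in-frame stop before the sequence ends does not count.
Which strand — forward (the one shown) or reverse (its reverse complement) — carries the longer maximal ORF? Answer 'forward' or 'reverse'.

forward

Reverse complement (5'→3'): TGAACGTTGGGGGTGGCAGAAGTAAATCACCACATGCGTTACAGCACCATCACAATTGAACTTAGATGTAAAAGCGC
Frame +1: GCG CTT TTA CAT CTA AGT TCA ATT GTG ATG GTG CTG TAA CGC ATG TGG TGA TTT ACT TCT GCC ACC CCC AAC GTT — ATG at 28, stop TAA at 37 → 12 nt; ATG at 43, stop TGA at 49 → 9 nt.
Frame +2: CGC TTT TAC ATC TAA GTT CAA TTG TGA TGG TGC TGT AAC GCA TGT GGT GAT TTA CTT CTG CCA CCC CCA ACG TTC — no ATG→stop ORF.
Frame +3: GCT TTT ACA TCT AAG TTC AAT TGT GAT GGT GCT GTA ACG CAT GTG GTG ATT TAC TTC TGC CAC CCC CAA CGT TCA — no ATG→stop ORF.
Frame -1: TGA ACG TTG GGG GTG GCA GAA GTA AAT CAC CAC ATG CGT TAC AGC ACC ATC ACA ATT GAA CTT AGA TGT AAA AGC — no ATG→stop ORF.
Frame -2: GAA CGT TGG GGG TGG CAG AAG TAA ATC ACC ACA TGC GTT ACA GCA CCA TCA CAA TTG AAC TTA GAT GTA AAA GCG — no ATG→stop ORF.
Frame -3: AAC GTT GGG GGT GGC AGA AGT AAA TCA CCA CAT GCG TTA CAG CAC CAT CAC AAT TGA ACT TAG ATG TAA AAG CGC — ATG at 66, stop TAA at 69 → 6 nt.
Forward-strand max 12 nt; reverse-strand max 6 nt. The forward strand has the longer ORF.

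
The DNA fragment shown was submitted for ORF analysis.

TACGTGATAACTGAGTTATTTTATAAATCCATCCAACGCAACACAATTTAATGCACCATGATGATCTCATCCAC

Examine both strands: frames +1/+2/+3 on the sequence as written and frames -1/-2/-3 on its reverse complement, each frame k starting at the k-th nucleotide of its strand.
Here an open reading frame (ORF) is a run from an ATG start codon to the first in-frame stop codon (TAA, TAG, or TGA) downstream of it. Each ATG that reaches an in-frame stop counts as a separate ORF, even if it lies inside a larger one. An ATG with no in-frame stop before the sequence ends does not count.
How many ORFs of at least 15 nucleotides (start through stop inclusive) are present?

0

Reverse complement (5'→3'): GTGGATGAGATCATCATGGTGCATTAAATTGTGTTGCGTTGGATGGATTTATAAAATAACTCAGTTATCACGTA
Frame +1: TAC GTG ATA ACT GAG TTA TTT TAT AAA TCC ATC CAA CGC AAC ACA ATT TAA TGC ACC ATG ATG ATC TCA TCC — no ATG→stop ORF.
Frame +2: ACG TGA TAA CTG AGT TAT TTT ATA AAT CCA TCC AAC GCA ACA CAA TTT AAT GCA CCA TGA TGA TCT CAT CCA — no ATG→stop ORF.
Frame +3: CGT GAT AAC TGA GTT ATT TTA TAA ATC CAT CCA ACG CAA CAC AAT TTA ATG CAC CAT GAT GAT CTC ATC CAC — no ATG→stop ORF.
Frame -1: GTG GAT GAG ATC ATC ATG GTG CAT TAA ATT GTG TTG CGT TGG ATG GAT TTA TAA AAT AAC TCA GTT ATC ACG — ATG at 16, stop TAA at 25 → 12 nt; ATG at 43, stop TAA at 52 → 12 nt.
Frame -2: TGG ATG AGA TCA TCA TGG TGC ATT AAA TTG TGT TGC GTT GGA TGG ATT TAT AAA ATA ACT CAG TTA TCA CGT — no ATG→stop ORF.
Frame -3: GGA TGA GAT CAT CAT GGT GCA TTA AAT TGT GTT GCG TTG GAT GGA TTT ATA AAA TAA CTC AGT TAT CAC GTA — no ATG→stop ORF.
No ORF reaches 15 nucleotides. Count = 0.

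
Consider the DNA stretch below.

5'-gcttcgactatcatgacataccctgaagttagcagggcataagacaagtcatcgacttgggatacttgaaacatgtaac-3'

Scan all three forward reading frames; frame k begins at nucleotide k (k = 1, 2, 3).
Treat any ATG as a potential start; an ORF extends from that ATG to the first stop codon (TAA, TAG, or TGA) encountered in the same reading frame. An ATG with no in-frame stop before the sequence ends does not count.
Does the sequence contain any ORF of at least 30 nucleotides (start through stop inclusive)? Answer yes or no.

Frame 1: GCT TCG ACT ATC ATG ACA TAC CCT GAA GTT AGC AGG GCA TAA GAC AAG TCA TCG ACT TGG GAT ACT TGA AAC ATG TAA — ATG at 13, stop TAA at 40 → 30 nt; ATG at 73, stop TAA at 76 → 6 nt.
Frame 2: CTT CGA CTA TCA TGA CAT ACC CTG AAG TTA GCA GGG CAT AAG ACA AGT CAT CGA CTT GGG ATA CTT GAA ACA TGT AAC — no ATG→stop ORF.
Frame 3: TTC GAC TAT CAT GAC ATA CCC TGA AGT TAG CAG GGC ATA AGA CAA GTC ATC GAC TTG GGA TAC TTG AAA CAT GTA — no ATG→stop ORF.
Frame 1 has an ORF of 30 nucleotides (positions 13–42) ≥ 30, so yes.

yes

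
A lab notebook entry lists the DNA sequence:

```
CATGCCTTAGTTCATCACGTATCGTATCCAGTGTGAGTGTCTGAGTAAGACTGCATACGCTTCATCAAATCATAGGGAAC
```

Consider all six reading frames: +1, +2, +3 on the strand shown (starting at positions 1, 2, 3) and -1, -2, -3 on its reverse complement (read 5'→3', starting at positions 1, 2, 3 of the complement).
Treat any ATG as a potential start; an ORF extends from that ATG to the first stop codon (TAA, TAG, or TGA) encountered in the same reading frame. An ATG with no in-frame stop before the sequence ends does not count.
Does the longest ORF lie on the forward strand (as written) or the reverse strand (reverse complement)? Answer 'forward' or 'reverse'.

reverse

Reverse complement (5'→3'): GTTCCCTATGATTTGATGAAGCGTATGCAGTCTTACTCAGACACTCACACTGGATACGATACGTGATGAACTAAGGCATG
Frame +1: CAT GCC TTA GTT CAT CAC GTA TCG TAT CCA GTG TGA GTG TCT GAG TAA GAC TGC ATA CGC TTC ATC AAA TCA TAG GGA — no ATG→stop ORF.
Frame +2: ATG CCT TAG TTC ATC ACG TAT CGT ATC CAG TGT GAG TGT CTG AGT AAG ACT GCA TAC GCT TCA TCA AAT CAT AGG GAA — ATG at 2, stop TAG at 8 → 9 nt.
Frame +3: TGC CTT AGT TCA TCA CGT ATC GTA TCC AGT GTG AGT GTC TGA GTA AGA CTG CAT ACG CTT CAT CAA ATC ATA GGG AAC — no ATG→stop ORF.
Frame -1: GTT CCC TAT GAT TTG ATG AAG CGT ATG CAG TCT TAC TCA GAC ACT CAC ACT GGA TAC GAT ACG TGA TGA ACT AAG GCA — ATG at 16, stop TGA at 64 → 51 nt; ATG at 25, stop TGA at 64 → 42 nt.
Frame -2: TTC CCT ATG ATT TGA TGA AGC GTA TGC AGT CTT ACT CAG ACA CTC ACA CTG GAT ACG ATA CGT GAT GAA CTA AGG CAT — ATG at 8, stop TGA at 14 → 9 nt.
Frame -3: TCC CTA TGA TTT GAT GAA GCG TAT GCA GTC TTA CTC AGA CAC TCA CAC TGG ATA CGA TAC GTG ATG AAC TAA GGC ATG — ATG at 66, stop TAA at 72 → 9 nt.
Forward-strand max 9 nt; reverse-strand max 51 nt. The reverse strand has the longer ORF.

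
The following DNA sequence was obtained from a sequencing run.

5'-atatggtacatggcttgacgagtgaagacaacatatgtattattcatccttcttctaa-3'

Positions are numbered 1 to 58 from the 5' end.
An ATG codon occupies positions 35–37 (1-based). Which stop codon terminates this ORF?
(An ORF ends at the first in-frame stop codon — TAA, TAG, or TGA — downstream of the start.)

TAA

Codons from position 35: ATG (35–37), TAT (38–40), TAT (41–43), TCA (44–46), TCC (47–49), TTC (50–52), TTC (53–55), TAA (56–58).
The first in-frame stop codon is TAA.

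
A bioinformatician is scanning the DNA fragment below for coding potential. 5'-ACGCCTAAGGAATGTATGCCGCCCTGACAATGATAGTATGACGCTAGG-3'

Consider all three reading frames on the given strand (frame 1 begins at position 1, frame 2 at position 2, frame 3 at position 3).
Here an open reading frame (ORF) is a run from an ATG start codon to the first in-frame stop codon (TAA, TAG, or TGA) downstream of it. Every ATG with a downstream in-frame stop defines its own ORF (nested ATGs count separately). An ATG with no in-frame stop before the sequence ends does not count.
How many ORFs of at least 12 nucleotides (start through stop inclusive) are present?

3

Frame 1: ACG CCT AAG GAA TGT ATG CCG CCC TGA CAA TGA TAG TAT GAC GCT AGG — ATG at 16, stop TGA at 25 → 12 nt.
Frame 2: CGC CTA AGG AAT GTA TGC CGC CCT GAC AAT GAT AGT ATG ACG CTA — no ATG→stop ORF.
Frame 3: GCC TAA GGA ATG TAT GCC GCC CTG ACA ATG ATA GTA TGA CGC TAG — ATG at 12, stop TGA at 39 → 30 nt; ATG at 30, stop TGA at 39 → 12 nt.
ORFs ≥ 12 nucleotides: frame 1 16–27 (12 nucleotides), frame 3 12–41 (30 nucleotides), frame 3 30–41 (12 nucleotides). Count = 3.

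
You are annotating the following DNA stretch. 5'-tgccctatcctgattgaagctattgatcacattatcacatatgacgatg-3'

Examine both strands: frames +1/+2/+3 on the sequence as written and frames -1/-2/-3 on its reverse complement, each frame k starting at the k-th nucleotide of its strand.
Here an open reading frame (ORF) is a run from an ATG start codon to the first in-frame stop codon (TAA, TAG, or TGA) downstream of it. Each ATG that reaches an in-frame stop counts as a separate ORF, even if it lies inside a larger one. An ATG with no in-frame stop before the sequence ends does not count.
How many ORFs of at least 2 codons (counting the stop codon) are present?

2

Reverse complement (5'→3'): CATCGTCATATGTGATAATGTGATCAATAGCTTCAATCAGGATAGGGCA
Frame +1: TGC CCT ATC CTG ATT GAA GCT ATT GAT CAC ATT ATC ACA TAT GAC GAT — no ATG→stop ORF.
Frame +2: GCC CTA TCC TGA TTG AAG CTA TTG ATC ACA TTA TCA CAT ATG ACG ATG — no ATG→stop ORF.
Frame +3: CCC TAT CCT GAT TGA AGC TAT TGA TCA CAT TAT CAC ATA TGA CGA — no ATG→stop ORF.
Frame -1: CAT CGT CAT ATG TGA TAA TGT GAT CAA TAG CTT CAA TCA GGA TAG GGC — ATG at 10, stop TGA at 13 → 6 nt.
Frame -2: ATC GTC ATA TGT GAT AAT GTG ATC AAT AGC TTC AAT CAG GAT AGG GCA — no ATG→stop ORF.
Frame -3: TCG TCA TAT GTG ATA ATG TGA TCA ATA GCT TCA ATC AGG ATA GGG — ATG at 18, stop TGA at 21 → 6 nt.
ORFs ≥ 2 codons: frame -1 10–15 (2 codons), frame -3 18–23 (2 codons). Count = 2.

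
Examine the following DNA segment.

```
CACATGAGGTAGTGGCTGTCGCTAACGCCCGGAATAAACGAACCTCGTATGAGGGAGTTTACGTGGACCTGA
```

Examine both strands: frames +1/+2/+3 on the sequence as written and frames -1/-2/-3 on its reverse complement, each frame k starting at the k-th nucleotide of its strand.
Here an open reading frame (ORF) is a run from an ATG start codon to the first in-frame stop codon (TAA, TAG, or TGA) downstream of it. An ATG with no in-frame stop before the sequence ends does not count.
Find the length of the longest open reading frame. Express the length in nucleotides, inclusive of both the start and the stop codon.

Reverse complement (5'→3'): TCAGGTCCACGTAAACTCCCTCATACGAGGTTCGTTTATTCCGGGCGTTAGCGACAGCCACTACCTCATGTG
Frame +1: CAC ATG AGG TAG TGG CTG TCG CTA ACG CCC GGA ATA AAC GAA CCT CGT ATG AGG GAG TTT ACG TGG ACC TGA — ATG at 4, stop TAG at 10 → 9 nt; ATG at 49, stop TGA at 70 → 24 nt.
Frame +2: ACA TGA GGT AGT GGC TGT CGC TAA CGC CCG GAA TAA ACG AAC CTC GTA TGA GGG AGT TTA CGT GGA CCT — no ATG→stop ORF.
Frame +3: CAT GAG GTA GTG GCT GTC GCT AAC GCC CGG AAT AAA CGA ACC TCG TAT GAG GGA GTT TAC GTG GAC CTG — no ATG→stop ORF.
Frame -1: TCA GGT CCA CGT AAA CTC CCT CAT ACG AGG TTC GTT TAT TCC GGG CGT TAG CGA CAG CCA CTA CCT CAT GTG — no ATG→stop ORF.
Frame -2: CAG GTC CAC GTA AAC TCC CTC ATA CGA GGT TCG TTT ATT CCG GGC GTT AGC GAC AGC CAC TAC CTC ATG — no ATG→stop ORF.
Frame -3: AGG TCC ACG TAA ACT CCC TCA TAC GAG GTT CGT TTA TTC CGG GCG TTA GCG ACA GCC ACT ACC TCA TGT — no ATG→stop ORF.
Longest: frame +1, positions 49–72, 24 nt = 8 codons = 7 aa. → 24 nucleotides.

24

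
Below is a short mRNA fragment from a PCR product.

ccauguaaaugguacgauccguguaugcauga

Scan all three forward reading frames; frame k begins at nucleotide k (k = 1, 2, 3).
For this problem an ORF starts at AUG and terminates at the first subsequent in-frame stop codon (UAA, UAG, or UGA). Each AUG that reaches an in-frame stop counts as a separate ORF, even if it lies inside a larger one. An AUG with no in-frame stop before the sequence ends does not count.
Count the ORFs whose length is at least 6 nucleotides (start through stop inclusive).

Frame 1: CCA UGU AAA UGG UAC GAU CCG UGU AUG CAU — no AUG→stop ORF.
Frame 2: CAU GUA AAU GGU ACG AUC CGU GUA UGC AUG — no AUG→stop ORF.
Frame 3: AUG UAA AUG GUA CGA UCC GUG UAU GCA UGA — AUG at 3, stop UAA at 6 → 6 nt; AUG at 9, stop UGA at 30 → 24 nt.
ORFs ≥ 6 nucleotides: frame 3 3–8 (6 nucleotides), frame 3 9–32 (24 nucleotides). Count = 2.

2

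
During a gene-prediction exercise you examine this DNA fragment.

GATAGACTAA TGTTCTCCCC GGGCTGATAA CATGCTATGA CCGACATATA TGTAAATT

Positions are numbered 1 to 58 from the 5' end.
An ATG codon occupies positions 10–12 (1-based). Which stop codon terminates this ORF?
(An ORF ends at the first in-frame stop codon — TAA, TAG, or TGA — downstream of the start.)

TGA

Codons from position 10: ATG (10–12), TTC (13–15), TCC (16–18), CCG (19–21), GGC (22–24), TGA (25–27).
The first in-frame stop codon is TGA.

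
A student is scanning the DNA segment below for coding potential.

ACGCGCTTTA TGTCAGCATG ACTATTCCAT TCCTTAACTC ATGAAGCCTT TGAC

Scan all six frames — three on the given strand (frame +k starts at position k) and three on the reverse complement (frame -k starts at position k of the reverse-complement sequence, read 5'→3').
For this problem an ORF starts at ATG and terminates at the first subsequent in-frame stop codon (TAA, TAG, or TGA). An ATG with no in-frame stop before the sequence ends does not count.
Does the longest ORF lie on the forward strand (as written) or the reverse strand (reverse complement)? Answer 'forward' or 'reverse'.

forward

Reverse complement (5'→3'): GTCAAAGGCTTCATGAGTTAAGGAATGGAATAGTCATGCTGACATAAAGCGCGT
Frame +1: ACG CGC TTT ATG TCA GCA TGA CTA TTC CAT TCC TTA ACT CAT GAA GCC TTT GAC — ATG at 10, stop TGA at 19 → 12 nt.
Frame +2: CGC GCT TTA TGT CAG CAT GAC TAT TCC ATT CCT TAA CTC ATG AAG CCT TTG — no ATG→stop ORF.
Frame +3: GCG CTT TAT GTC AGC ATG ACT ATT CCA TTC CTT AAC TCA TGA AGC CTT TGA — ATG at 18, stop TGA at 42 → 27 nt.
Frame -1: GTC AAA GGC TTC ATG AGT TAA GGA ATG GAA TAG TCA TGC TGA CAT AAA GCG CGT — ATG at 13, stop TAA at 19 → 9 nt; ATG at 25, stop TAG at 31 → 9 nt.
Frame -2: TCA AAG GCT TCA TGA GTT AAG GAA TGG AAT AGT CAT GCT GAC ATA AAG CGC — no ATG→stop ORF.
Frame -3: CAA AGG CTT CAT GAG TTA AGG AAT GGA ATA GTC ATG CTG ACA TAA AGC GCG — ATG at 36, stop TAA at 45 → 12 nt.
Forward-strand max 27 nt; reverse-strand max 12 nt. The forward strand has the longer ORF.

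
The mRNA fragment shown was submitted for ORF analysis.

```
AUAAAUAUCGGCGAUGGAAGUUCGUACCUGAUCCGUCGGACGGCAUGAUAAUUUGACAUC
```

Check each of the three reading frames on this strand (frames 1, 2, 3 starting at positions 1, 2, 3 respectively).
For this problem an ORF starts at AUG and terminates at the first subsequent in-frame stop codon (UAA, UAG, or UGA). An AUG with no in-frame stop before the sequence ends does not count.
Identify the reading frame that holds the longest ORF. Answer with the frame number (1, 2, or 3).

2

Frame 1: AUA AAU AUC GGC GAU GGA AGU UCG UAC CUG AUC CGU CGG ACG GCA UGA UAA UUU GAC AUC — no AUG→stop ORF.
Frame 2: UAA AUA UCG GCG AUG GAA GUU CGU ACC UGA UCC GUC GGA CGG CAU GAU AAU UUG ACA — AUG at 14, stop UGA at 29 → 18 nt.
Frame 3: AAA UAU CGG CGA UGG AAG UUC GUA CCU GAU CCG UCG GAC GGC AUG AUA AUU UGA CAU — AUG at 45, stop UGA at 54 → 12 nt.
Longest ORF is 18 nt in frame 2 (positions 14–31).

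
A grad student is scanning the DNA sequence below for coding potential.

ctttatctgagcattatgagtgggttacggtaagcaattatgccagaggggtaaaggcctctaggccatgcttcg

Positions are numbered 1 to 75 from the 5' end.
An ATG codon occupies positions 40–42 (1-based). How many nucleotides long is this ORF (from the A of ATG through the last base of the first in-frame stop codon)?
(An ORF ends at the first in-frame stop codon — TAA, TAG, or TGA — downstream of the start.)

Codons from position 40: ATG (40–42), CCA (43–45), GAG (46–48), GGG (49–51), TAA (52–54).
TAA is the first in-frame stop; ORF spans 40–54, 15 nucleotides.

15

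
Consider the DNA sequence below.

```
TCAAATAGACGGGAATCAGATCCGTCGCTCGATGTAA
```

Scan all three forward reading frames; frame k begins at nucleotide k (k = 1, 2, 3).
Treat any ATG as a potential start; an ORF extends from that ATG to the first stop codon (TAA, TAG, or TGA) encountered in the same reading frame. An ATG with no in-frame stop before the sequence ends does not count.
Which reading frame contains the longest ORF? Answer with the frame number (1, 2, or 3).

Frame 1: TCA AAT AGA CGG GAA TCA GAT CCG TCG CTC GAT GTA — no ATG→stop ORF.
Frame 2: CAA ATA GAC GGG AAT CAG ATC CGT CGC TCG ATG TAA — ATG at 32, stop TAA at 35 → 6 nt.
Frame 3: AAA TAG ACG GGA ATC AGA TCC GTC GCT CGA TGT — no ATG→stop ORF.
Longest ORF is 6 nt in frame 2 (positions 32–37).

2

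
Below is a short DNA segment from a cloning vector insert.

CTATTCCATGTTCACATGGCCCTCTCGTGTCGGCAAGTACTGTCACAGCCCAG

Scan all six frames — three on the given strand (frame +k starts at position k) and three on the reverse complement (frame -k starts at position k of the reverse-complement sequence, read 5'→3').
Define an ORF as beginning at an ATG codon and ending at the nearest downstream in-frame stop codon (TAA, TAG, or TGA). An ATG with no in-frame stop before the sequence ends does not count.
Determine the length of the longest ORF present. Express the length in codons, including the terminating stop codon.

3

Reverse complement (5'→3'): CTGGGCTGTGACAGTACTTGCCGACACGAGAGGGCCATGTGAACATGGAATAG
Frame +1: CTA TTC CAT GTT CAC ATG GCC CTC TCG TGT CGG CAA GTA CTG TCA CAG CCC — no ATG→stop ORF.
Frame +2: TAT TCC ATG TTC ACA TGG CCC TCT CGT GTC GGC AAG TAC TGT CAC AGC CCA — no ATG→stop ORF.
Frame +3: ATT CCA TGT TCA CAT GGC CCT CTC GTG TCG GCA AGT ACT GTC ACA GCC CAG — no ATG→stop ORF.
Frame -1: CTG GGC TGT GAC AGT ACT TGC CGA CAC GAG AGG GCC ATG TGA ACA TGG AAT — ATG at 37, stop TGA at 40 → 6 nt.
Frame -2: TGG GCT GTG ACA GTA CTT GCC GAC ACG AGA GGG CCA TGT GAA CAT GGA ATA — no ATG→stop ORF.
Frame -3: GGG CTG TGA CAG TAC TTG CCG ACA CGA GAG GGC CAT GTG AAC ATG GAA TAG — ATG at 45, stop TAG at 51 → 9 nt.
Longest: frame -3, positions 45–53, 9 nt = 3 codons = 2 aa. → 3 codons.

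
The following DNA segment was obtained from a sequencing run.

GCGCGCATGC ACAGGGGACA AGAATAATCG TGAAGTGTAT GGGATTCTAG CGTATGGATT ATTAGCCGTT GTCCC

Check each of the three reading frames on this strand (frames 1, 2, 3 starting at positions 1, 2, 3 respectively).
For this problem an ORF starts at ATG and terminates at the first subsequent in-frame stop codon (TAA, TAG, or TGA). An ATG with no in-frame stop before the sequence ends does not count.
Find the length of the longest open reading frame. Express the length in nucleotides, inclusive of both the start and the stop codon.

21

Frame 1: GCG CGC ATG CAC AGG GGA CAA GAA TAA TCG TGA AGT GTA TGG GAT TCT AGC GTA TGG ATT ATT AGC CGT TGT CCC — ATG at 7, stop TAA at 25 → 21 nt.
Frame 2: CGC GCA TGC ACA GGG GAC AAG AAT AAT CGT GAA GTG TAT GGG ATT CTA GCG TAT GGA TTA TTA GCC GTT GTC — no ATG→stop ORF.
Frame 3: GCG CAT GCA CAG GGG ACA AGA ATA ATC GTG AAG TGT ATG GGA TTC TAG CGT ATG GAT TAT TAG CCG TTG TCC — ATG at 39, stop TAG at 48 → 12 nt; ATG at 54, stop TAG at 63 → 12 nt.
Longest: frame 1, positions 7–27, 21 nt = 7 codons = 6 aa. → 21 nucleotides.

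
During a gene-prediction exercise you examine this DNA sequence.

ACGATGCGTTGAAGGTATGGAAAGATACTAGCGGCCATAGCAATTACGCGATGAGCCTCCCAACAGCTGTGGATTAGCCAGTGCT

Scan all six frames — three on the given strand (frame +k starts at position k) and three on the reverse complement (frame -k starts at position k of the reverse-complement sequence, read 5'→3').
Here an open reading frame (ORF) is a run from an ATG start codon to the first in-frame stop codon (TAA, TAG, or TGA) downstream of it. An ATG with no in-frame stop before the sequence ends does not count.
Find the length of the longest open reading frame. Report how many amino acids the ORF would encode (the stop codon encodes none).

8

Reverse complement (5'→3'): AGCACTGGCTAATCCACAGCTGTTGGGAGGCTCATCGCGTAATTGCTATGGCCGCTAGTATCTTTCCATACCTTCAACGCATCGT
Frame +1: ACG ATG CGT TGA AGG TAT GGA AAG ATA CTA GCG GCC ATA GCA ATT ACG CGA TGA GCC TCC CAA CAG CTG TGG ATT AGC CAG TGC — ATG at 4, stop TGA at 10 → 9 nt.
Frame +2: CGA TGC GTT GAA GGT ATG GAA AGA TAC TAG CGG CCA TAG CAA TTA CGC GAT GAG CCT CCC AAC AGC TGT GGA TTA GCC AGT GCT — ATG at 17, stop TAG at 29 → 15 nt.
Frame +3: GAT GCG TTG AAG GTA TGG AAA GAT ACT AGC GGC CAT AGC AAT TAC GCG ATG AGC CTC CCA ACA GCT GTG GAT TAG CCA GTG — ATG at 51, stop TAG at 75 → 27 nt.
Frame -1: AGC ACT GGC TAA TCC ACA GCT GTT GGG AGG CTC ATC GCG TAA TTG CTA TGG CCG CTA GTA TCT TTC CAT ACC TTC AAC GCA TCG — no ATG→stop ORF.
Frame -2: GCA CTG GCT AAT CCA CAG CTG TTG GGA GGC TCA TCG CGT AAT TGC TAT GGC CGC TAG TAT CTT TCC ATA CCT TCA ACG CAT CGT — no ATG→stop ORF.
Frame -3: CAC TGG CTA ATC CAC AGC TGT TGG GAG GCT CAT CGC GTA ATT GCT ATG GCC GCT AGT ATC TTT CCA TAC CTT CAA CGC ATC — no ATG→stop ORF.
Longest: frame +3, positions 51–77, 27 nt = 9 codons = 8 aa. → 8 amino acids.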